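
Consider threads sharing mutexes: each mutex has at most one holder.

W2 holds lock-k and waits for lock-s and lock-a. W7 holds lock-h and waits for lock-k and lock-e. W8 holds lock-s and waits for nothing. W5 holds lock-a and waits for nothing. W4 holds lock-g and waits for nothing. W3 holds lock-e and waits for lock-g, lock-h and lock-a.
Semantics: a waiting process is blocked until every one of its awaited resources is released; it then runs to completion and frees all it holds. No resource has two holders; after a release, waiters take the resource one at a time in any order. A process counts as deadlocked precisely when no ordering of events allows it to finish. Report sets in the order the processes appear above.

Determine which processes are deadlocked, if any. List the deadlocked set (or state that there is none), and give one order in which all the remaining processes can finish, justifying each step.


The deadlocked set is W7 and W3.
Key observation: the wait chain closes on itself along W7 -> W3 -> W7; no other process is dragged down with it.
One completion order for the rest: W8, W5, W2, W4.
Walking it through:
  W8 waits on nothing -> runs at once and releases lock-s
  W5 waits on nothing -> runs at once and releases lock-a
  W2 waits on lock-s and lock-a — all released -> runs and releases lock-k
  W4 waits on nothing -> runs at once and releases lock-g


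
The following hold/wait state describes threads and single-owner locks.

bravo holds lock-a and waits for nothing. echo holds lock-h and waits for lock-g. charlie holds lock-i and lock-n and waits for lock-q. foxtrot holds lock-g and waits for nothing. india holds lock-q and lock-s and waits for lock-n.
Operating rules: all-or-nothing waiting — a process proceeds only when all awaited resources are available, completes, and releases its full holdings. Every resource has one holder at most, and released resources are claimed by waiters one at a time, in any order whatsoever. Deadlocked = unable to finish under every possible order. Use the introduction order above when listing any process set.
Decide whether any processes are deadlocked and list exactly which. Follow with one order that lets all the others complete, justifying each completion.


The deadlocked set is charlie and india.
Key observation: the cycle charlie -> india -> charlie can never break — each member waits on the next; no other process is dragged down with it.
One completion order for the rest: foxtrot, bravo, echo.
Walking it through:
  foxtrot: no waits; runs immediately, freeing lock-g
  bravo: no waits; runs immediately, freeing lock-a
  run echo (all its waits — lock-g — are resolved); releases lock-h


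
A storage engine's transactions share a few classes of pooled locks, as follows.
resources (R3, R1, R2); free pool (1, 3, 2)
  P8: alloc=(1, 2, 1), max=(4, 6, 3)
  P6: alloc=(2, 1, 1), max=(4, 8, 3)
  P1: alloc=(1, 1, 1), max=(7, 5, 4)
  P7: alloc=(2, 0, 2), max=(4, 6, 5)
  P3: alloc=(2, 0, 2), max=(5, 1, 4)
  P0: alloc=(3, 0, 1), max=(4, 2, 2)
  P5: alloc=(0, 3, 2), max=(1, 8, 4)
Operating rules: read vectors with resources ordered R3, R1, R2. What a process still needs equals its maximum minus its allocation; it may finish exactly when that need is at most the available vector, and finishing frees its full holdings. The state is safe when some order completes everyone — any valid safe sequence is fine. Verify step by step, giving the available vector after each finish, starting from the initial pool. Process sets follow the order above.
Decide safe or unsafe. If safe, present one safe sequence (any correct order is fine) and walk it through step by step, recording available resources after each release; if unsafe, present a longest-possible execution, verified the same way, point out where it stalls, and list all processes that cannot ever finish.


UNSAFE — no complete ordering exists.
Key observation: the pool after P0, P3 is (6, 3, 5); every surviving request exceeds it in R1, so progress ends there.
Going as far as possible: P0, P3; after that, nothing fits. Check, step by step:
  pool = (1, 3, 2)
  run P0 (needs (1, 2, 1), free (1, 3, 2)); after release of (3, 0, 1) the pool is (4, 3, 3)
  run P3 (needs (3, 1, 2), free (4, 3, 3)); after release of (2, 0, 2) the pool is (6, 3, 5)
  P8 cannot run: need (3, 4, 2) vs free (6, 3, 5) (insufficient R1)
  P6 cannot run: need (2, 7, 2) vs free (6, 3, 5) (insufficient R1)
  P1 cannot run: need (6, 4, 3) vs free (6, 3, 5) (insufficient R1)
  P7 cannot run: need (2, 6, 3) vs free (6, 3, 5) (insufficient R1)
  P5 cannot run: need (1, 5, 2) vs free (6, 3, 5) (insufficient R1)
Never able to finish: P8, P6, P1, P7 and P5.


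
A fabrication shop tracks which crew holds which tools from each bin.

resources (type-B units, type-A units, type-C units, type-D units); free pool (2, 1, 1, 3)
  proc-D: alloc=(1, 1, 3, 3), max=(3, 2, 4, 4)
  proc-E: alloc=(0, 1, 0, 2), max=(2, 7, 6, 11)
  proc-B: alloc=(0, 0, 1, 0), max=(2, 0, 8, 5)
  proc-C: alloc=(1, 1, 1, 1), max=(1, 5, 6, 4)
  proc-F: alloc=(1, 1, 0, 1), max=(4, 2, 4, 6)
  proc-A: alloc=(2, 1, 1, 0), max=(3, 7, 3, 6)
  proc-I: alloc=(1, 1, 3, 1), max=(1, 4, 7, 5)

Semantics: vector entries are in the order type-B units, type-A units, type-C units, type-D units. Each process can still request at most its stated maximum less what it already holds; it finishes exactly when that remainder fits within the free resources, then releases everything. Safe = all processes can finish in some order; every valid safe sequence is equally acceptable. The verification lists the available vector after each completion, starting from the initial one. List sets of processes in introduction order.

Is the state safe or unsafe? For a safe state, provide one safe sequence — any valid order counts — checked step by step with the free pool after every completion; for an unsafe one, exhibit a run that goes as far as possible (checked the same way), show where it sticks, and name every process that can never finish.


UNSAFE.
Key observation: type-A units is the bottleneck — with proc-D, proc-F, proc-I, proc-C, proc-B done the pool holds (6, 5, 9, 9), short of every remaining need.
The run proc-D, proc-F, proc-I, proc-C, proc-B cannot be extended any further. Verifying each step:
  pool = (2, 1, 1, 3)
  run proc-D (needs (2, 1, 1, 1), free (2, 1, 1, 3)); after release of (1, 1, 3, 3) the pool is (3, 2, 4, 6)
  run proc-F (needs (3, 1, 4, 5), free (3, 2, 4, 6)); after release of (1, 1, 0, 1) the pool is (4, 3, 4, 7)
  run proc-I (needs (0, 3, 4, 4), free (4, 3, 4, 7)); after release of (1, 1, 3, 1) the pool is (5, 4, 7, 8)
  run proc-C (needs (0, 4, 5, 3), free (5, 4, 7, 8)); after release of (1, 1, 1, 1) the pool is (6, 5, 8, 9)
  run proc-B (needs (2, 0, 7, 5), free (6, 5, 8, 9)); after release of (0, 0, 1, 0) the pool is (6, 5, 9, 9)
  proc-E still needs (2, 6, 6, 9) but only (6, 5, 9, 9) is free — short on type-A units
  proc-A still needs (1, 6, 2, 6) but only (6, 5, 9, 9) is free — short on type-A units
Processes that can never finish: proc-E and proc-A.


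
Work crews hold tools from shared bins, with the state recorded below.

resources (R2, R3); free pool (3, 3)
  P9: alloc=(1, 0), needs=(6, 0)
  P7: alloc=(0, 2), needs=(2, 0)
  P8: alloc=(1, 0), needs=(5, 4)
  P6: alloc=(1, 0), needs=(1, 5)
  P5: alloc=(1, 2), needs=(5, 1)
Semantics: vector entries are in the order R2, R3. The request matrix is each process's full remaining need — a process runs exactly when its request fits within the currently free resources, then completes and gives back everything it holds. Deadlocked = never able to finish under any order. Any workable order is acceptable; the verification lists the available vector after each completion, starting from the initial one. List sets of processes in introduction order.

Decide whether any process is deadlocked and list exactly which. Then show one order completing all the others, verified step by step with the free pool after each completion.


The deadlocked set is P9, P8 and P5.
Key observation: R2 is the bottleneck — with P7, P6 done the pool holds (4, 5), short of every remaining need.
A valid finishing order for the others: P7, P6. Check, step by step:
  pool = (3, 3)
  P7 needs (2, 0) <= (3, 3) -> finishes; pool += (0, 2) = (3, 5)
  P6 needs (1, 5) <= (3, 5) -> finishes; pool += (1, 0) = (4, 5)
None of the blocked processes ever fits:
  P9 cannot run: need (6, 0) vs free (4, 5) (insufficient R2)
  P8 cannot run: need (5, 4) vs free (4, 5) (insufficient R2)
  P5 cannot run: need (5, 1) vs free (4, 5) (insufficient R2)


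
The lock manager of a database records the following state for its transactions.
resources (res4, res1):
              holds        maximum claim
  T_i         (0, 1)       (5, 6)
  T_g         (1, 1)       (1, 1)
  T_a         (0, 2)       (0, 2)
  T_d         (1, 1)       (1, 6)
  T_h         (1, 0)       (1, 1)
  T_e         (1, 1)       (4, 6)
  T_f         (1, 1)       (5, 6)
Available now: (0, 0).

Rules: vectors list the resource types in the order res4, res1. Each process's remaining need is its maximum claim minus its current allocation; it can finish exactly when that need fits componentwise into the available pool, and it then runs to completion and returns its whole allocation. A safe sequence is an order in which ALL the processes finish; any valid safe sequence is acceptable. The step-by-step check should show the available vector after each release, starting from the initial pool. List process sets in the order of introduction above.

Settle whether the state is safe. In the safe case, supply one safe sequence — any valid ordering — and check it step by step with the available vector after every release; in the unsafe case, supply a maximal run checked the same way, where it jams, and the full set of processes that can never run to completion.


UNSAFE — no complete ordering exists.
Key observation: no order helps: past T_g, T_h, T_a, the free pool tops out at (2, 3), below what each blocked process needs in res1.
The run T_g, T_h, T_a cannot be extended any further. Check, step by step:
  pool = (0, 0)
  T_g needs (0, 0) <= (0, 0) -> finishes; pool += (1, 1) = (1, 1)
  T_h needs (0, 1) <= (1, 1) -> finishes; pool += (1, 0) = (2, 1)
  T_a needs (0, 0) <= (2, 1) -> finishes; pool += (0, 2) = (2, 3)
  T_i cannot run: need (5, 5) vs free (2, 3) (insufficient res4 and res1)
  T_d cannot run: need (0, 5) vs free (2, 3) (insufficient res1)
  T_e cannot run: need (3, 5) vs free (2, 3) (insufficient res4 and res1)
  T_f cannot run: need (4, 5) vs free (2, 3) (insufficient res4 and res1)
Processes that can never finish: T_i, T_d, T_e and T_f.


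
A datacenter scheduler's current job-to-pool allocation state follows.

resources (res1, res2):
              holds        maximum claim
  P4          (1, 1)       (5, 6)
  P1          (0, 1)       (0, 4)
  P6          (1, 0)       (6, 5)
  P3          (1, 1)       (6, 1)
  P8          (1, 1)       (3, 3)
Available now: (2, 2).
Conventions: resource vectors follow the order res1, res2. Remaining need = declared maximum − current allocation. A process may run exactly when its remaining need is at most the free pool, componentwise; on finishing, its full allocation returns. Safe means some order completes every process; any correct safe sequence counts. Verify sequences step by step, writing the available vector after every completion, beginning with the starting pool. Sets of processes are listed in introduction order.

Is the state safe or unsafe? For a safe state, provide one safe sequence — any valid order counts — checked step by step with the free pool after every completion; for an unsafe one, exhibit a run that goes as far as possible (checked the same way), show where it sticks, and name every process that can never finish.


UNSAFE — no complete ordering exists.
Key observation: P8, P1 can finish, but then (3, 4) is all there is, and the blocked group's res1 demands exceed it.
Going as far as possible: P8, P1; after that, nothing fits. Check, step by step:
  pool = (2, 2)
  run P8 (needs (2, 2), free (2, 2)); after release of (1, 1) the pool is (3, 3)
  run P1 (needs (0, 3), free (3, 3)); after release of (0, 1) the pool is (3, 4)
  P4 still needs (4, 5) but only (3, 4) is free — short on res1 and res2
  P6 still needs (5, 5) but only (3, 4) is free — short on res1 and res2
  P3 still needs (5, 0) but only (3, 4) is free — short on res1
Processes that can never finish: P4, P6 and P3.


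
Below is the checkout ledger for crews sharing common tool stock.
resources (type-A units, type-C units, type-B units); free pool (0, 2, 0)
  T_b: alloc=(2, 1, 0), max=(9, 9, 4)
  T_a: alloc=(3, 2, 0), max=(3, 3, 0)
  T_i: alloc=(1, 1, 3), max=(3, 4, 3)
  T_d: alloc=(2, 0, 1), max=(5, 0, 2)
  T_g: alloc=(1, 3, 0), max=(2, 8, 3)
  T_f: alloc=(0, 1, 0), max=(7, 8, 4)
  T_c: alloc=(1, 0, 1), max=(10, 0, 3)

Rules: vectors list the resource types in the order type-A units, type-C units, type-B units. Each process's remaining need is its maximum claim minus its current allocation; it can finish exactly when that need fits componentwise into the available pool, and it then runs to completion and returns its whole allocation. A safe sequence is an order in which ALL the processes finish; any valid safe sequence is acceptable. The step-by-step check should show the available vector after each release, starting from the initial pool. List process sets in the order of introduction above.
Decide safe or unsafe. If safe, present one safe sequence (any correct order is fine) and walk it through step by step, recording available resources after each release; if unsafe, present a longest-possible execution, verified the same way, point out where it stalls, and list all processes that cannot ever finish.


The state is SAFE; one workable sequence: T_a, T_i, T_d, T_g, T_b, T_f, T_c.
Key observation: reading the order forward, T_g is the first process whose need (1, 5, 3) meets the free pool (6, 5, 4) exactly on a resource it requests.
Check, step by step:
  pool = (0, 2, 0)
  T_a needs (0, 1, 0) <= (0, 2, 0) -> finishes; pool += (3, 2, 0) = (3, 4, 0)
  T_i needs (2, 3, 0) <= (3, 4, 0) -> finishes; pool += (1, 1, 3) = (4, 5, 3)
  T_d needs (3, 0, 1) <= (4, 5, 3) -> finishes; pool += (2, 0, 1) = (6, 5, 4)
  T_g needs (1, 5, 3) <= (6, 5, 4) -> finishes; pool += (1, 3, 0) = (7, 8, 4)
  T_b needs (7, 8, 4) <= (7, 8, 4) -> finishes; pool += (2, 1, 0) = (9, 9, 4)
  T_f needs (7, 7, 4) <= (9, 9, 4) -> finishes; pool += (0, 1, 0) = (9, 10, 4)
  T_c needs (9, 0, 2) <= (9, 10, 4) -> finishes; pool += (1, 0, 1) = (10, 10, 5)


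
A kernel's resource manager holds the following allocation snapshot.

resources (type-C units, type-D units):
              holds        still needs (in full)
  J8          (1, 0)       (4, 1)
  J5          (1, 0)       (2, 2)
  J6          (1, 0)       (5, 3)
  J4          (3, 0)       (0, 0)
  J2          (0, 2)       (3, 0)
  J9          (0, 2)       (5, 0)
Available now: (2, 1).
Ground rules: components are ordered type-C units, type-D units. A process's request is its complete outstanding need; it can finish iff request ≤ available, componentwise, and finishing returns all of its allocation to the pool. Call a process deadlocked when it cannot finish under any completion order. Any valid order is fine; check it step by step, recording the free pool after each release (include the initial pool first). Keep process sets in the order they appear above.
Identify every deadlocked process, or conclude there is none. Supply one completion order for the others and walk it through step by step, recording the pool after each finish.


The deadlocked set is empty.
Key observation: J4 can run right away; the returned allocation unlocks the remaining processes in turn.
One completion order for the rest: J4, J2, J6, J9, J8, J5. Check, step by step:
  pool = (2, 1)
  run J4 (needs (0, 0), free (2, 1)); after release of (3, 0) the pool is (5, 1)
  run J2 (needs (3, 0), free (5, 1)); after release of (0, 2) the pool is (5, 3)
  run J6 (needs (5, 3), free (5, 3)); after release of (1, 0) the pool is (6, 3)
  run J9 (needs (5, 0), free (6, 3)); after release of (0, 2) the pool is (6, 5)
  run J8 (needs (4, 1), free (6, 5)); after release of (1, 0) the pool is (7, 5)
  run J5 (needs (2, 2), free (7, 5)); after release of (1, 0) the pool is (8, 5)


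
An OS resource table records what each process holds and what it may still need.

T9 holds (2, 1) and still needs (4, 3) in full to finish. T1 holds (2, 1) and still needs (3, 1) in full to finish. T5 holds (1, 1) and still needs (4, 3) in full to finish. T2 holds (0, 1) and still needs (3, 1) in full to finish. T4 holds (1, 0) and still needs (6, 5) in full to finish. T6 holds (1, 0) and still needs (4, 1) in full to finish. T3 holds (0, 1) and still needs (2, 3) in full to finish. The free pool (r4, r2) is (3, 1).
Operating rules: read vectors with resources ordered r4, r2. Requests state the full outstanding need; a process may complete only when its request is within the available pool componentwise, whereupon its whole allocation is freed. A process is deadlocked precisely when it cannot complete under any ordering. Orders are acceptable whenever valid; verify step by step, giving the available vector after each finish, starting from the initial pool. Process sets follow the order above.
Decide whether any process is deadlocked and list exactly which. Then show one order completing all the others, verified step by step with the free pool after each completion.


No process is deadlocked.
Key observation: starting with T1, each completion frees enough for the next — no one is permanently blocked.
One completion order for the rest: T1, T2, T9, T3, T5, T4, T6. Check, step by step:
  pool = (3, 1)
  T1: need (3, 1) fits (3, 1); releases (2, 1), pool now (5, 2)
  T2: need (3, 1) fits (5, 2); releases (0, 1), pool now (5, 3)
  T9: need (4, 3) fits (5, 3); releases (2, 1), pool now (7, 4)
  T3: need (2, 3) fits (7, 4); releases (0, 1), pool now (7, 5)
  T5: need (4, 3) fits (7, 5); releases (1, 1), pool now (8, 6)
  T4: need (6, 5) fits (8, 6); releases (1, 0), pool now (9, 6)
  T6: need (4, 1) fits (9, 6); releases (1, 0), pool now (10, 6)


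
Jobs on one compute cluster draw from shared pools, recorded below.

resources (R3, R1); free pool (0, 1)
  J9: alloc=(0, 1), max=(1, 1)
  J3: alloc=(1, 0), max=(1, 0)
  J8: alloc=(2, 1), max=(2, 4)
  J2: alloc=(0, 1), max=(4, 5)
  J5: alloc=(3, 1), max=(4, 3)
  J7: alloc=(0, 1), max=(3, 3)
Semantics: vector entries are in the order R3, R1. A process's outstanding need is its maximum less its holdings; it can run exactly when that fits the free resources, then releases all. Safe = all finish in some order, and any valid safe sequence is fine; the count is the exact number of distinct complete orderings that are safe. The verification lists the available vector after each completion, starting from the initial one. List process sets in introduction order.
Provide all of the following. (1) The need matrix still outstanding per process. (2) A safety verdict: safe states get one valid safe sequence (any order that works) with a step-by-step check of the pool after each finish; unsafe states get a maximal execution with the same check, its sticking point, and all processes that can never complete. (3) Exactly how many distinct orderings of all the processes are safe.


(1) Need matrix, components ordered R3, R1:
  J9: (1, 0)
  J3: (0, 0)
  J8: (0, 3)
  J2: (4, 4)
  J5: (1, 2)
  J7: (3, 2)
(2) The state is SAFE; one workable sequence: J3, J9, J5, J8, J7, J2.
Key observation: J9 marks the first exact bind of the order: its need (1, 0) fits the free (1, 1) with zero slack on a requested resource.
Check, step by step:
  pool = (0, 1)
  run J3 (needs (0, 0), free (0, 1)); after release of (1, 0) the pool is (1, 1)
  run J9 (needs (1, 0), free (1, 1)); after release of (0, 1) the pool is (1, 2)
  run J5 (needs (1, 2), free (1, 2)); after release of (3, 1) the pool is (4, 3)
  run J8 (needs (0, 3), free (4, 3)); after release of (2, 1) the pool is (6, 4)
  run J7 (needs (3, 2), free (6, 4)); after release of (0, 1) the pool is (6, 5)
  run J2 (needs (4, 4), free (6, 5)); after release of (0, 1) the pool is (6, 6)
(3) The exact count: 4 of the possible complete orderings are safe sequences.


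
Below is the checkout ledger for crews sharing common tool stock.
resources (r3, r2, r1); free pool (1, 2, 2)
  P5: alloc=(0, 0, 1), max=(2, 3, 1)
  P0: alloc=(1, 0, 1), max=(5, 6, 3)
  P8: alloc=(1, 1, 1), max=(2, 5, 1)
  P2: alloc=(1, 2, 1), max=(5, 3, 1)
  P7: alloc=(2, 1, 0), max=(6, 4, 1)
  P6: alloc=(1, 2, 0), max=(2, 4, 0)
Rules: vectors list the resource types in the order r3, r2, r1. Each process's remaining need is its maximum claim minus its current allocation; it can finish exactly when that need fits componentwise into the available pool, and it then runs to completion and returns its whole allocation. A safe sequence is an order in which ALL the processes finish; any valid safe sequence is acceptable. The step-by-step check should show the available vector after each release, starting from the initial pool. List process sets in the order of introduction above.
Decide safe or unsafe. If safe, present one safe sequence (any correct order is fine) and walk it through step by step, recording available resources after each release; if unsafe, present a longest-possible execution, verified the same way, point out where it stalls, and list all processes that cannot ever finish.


UNSAFE — no complete ordering exists.
Key observation: once P6, P8, P5 finish, the pool peaks at (3, 5, 4) — and every remaining process still needs more r3 than that.
A maximal execution: P6, P8, P5 — then nothing else fits. Verifying each step:
  pool = (1, 2, 2)
  P6: need (1, 2, 0) fits (1, 2, 2); releases (1, 2, 0), pool now (2, 4, 2)
  P8: need (1, 4, 0) fits (2, 4, 2); releases (1, 1, 1), pool now (3, 5, 3)
  P5: need (2, 3, 0) fits (3, 5, 3); releases (0, 0, 1), pool now (3, 5, 4)
  P0 still needs (4, 6, 2) but only (3, 5, 4) is free — short on r3 and r2
  P2 still needs (4, 1, 0) but only (3, 5, 4) is free — short on r3
  P7 still needs (4, 3, 1) but only (3, 5, 4) is free — short on r3
Never able to finish: P0, P2 and P7.


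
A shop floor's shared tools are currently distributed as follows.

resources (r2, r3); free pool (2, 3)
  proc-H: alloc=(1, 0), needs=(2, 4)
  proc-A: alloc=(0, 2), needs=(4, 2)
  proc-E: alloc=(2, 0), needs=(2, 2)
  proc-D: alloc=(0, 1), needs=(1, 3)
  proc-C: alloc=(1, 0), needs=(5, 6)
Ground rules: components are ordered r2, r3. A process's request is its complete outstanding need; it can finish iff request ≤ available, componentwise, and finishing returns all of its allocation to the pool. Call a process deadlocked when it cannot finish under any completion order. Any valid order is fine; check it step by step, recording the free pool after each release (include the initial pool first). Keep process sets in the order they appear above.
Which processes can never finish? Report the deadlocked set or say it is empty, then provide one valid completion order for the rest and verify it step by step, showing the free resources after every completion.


The deadlocked set is empty.
Key observation: there is always a runnable process — proc-E first — so the state unwinds completely.
One completion order for the rest: proc-E, proc-D, proc-H, proc-A, proc-C. Step-by-step check:
  pool = (2, 3)
  run proc-E (needs (2, 2), free (2, 3)); after release of (2, 0) the pool is (4, 3)
  run proc-D (needs (1, 3), free (4, 3)); after release of (0, 1) the pool is (4, 4)
  run proc-H (needs (2, 4), free (4, 4)); after release of (1, 0) the pool is (5, 4)
  run proc-A (needs (4, 2), free (5, 4)); after release of (0, 2) the pool is (5, 6)
  run proc-C (needs (5, 6), free (5, 6)); after release of (1, 0) the pool is (6, 6)


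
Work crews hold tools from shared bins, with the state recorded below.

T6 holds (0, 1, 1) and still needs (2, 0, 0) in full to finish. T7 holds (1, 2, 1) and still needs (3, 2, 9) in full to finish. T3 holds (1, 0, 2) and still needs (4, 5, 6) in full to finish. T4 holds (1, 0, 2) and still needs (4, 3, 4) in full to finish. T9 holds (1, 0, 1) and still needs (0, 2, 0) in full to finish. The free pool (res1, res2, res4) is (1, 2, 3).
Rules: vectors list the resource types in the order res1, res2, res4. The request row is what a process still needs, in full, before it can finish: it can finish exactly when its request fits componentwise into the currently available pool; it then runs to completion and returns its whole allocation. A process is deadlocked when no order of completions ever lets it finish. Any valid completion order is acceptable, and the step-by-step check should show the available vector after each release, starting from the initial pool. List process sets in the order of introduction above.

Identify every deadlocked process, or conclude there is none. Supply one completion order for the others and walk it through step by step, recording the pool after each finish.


The deadlocked set is T7, T3 and T4.
Key observation: the wall is res1: completing T9, T6 brings the pool only to (2, 3, 5), and all the rest need more.
A valid finishing order for the others: T9, T6. Walking it through:
  pool = (1, 2, 3)
  T9 needs (0, 2, 0) <= (1, 2, 3) -> finishes; pool += (1, 0, 1) = (2, 2, 4)
  T6 needs (2, 0, 0) <= (2, 2, 4) -> finishes; pool += (0, 1, 1) = (2, 3, 5)
None of the blocked processes ever fits:
  T7 still needs (3, 2, 9) but only (2, 3, 5) is free — short on res1 and res4
  T3 still needs (4, 5, 6) but only (2, 3, 5) is free — short on res1, res2 and res4
  T4 still needs (4, 3, 4) but only (2, 3, 5) is free — short on res1


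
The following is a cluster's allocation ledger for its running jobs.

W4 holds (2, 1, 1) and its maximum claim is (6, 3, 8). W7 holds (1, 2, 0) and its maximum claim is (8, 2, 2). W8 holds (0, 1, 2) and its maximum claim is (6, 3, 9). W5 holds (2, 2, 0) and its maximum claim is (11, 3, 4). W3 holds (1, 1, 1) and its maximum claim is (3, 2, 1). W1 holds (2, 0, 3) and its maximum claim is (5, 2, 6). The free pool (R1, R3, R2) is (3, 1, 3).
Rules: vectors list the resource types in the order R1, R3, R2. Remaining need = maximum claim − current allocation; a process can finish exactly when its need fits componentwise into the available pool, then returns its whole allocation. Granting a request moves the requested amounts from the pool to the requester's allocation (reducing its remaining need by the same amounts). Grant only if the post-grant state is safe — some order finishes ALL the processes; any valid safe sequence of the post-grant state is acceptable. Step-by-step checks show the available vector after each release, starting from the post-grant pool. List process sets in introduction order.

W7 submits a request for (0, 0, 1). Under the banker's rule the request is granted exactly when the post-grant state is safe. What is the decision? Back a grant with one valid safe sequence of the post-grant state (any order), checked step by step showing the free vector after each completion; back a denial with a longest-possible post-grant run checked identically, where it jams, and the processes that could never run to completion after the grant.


DENY — the pretend-granted state is unsafe.
Key observation: after W3, W1 the pool peaks at (6, 2, 6), and each blocked process is short somewhere: W4 on R2; W7 on R1; W8 on R2; W5 on R1.
On the post-grant state, W3, W1 is a maximal run — nothing extends it. Verifying each step:
  pool = (3, 1, 2)
  W3: need (2, 1, 0) fits (3, 1, 2); releases (1, 1, 1), pool now (4, 2, 3)
  W1: need (3, 2, 3) fits (4, 2, 3); releases (2, 0, 3), pool now (6, 2, 6)
  W4 still needs (4, 2, 7) but only (6, 2, 6) is free — short on R2
  W7 still needs (7, 0, 1) but only (6, 2, 6) is free — short on R1
  W8 still needs (6, 2, 7) but only (6, 2, 6) is free — short on R2
  W5 still needs (9, 1, 4) but only (6, 2, 6) is free — short on R1
Post-grant, the permanently blocked set is W4, W7, W8 and W5.


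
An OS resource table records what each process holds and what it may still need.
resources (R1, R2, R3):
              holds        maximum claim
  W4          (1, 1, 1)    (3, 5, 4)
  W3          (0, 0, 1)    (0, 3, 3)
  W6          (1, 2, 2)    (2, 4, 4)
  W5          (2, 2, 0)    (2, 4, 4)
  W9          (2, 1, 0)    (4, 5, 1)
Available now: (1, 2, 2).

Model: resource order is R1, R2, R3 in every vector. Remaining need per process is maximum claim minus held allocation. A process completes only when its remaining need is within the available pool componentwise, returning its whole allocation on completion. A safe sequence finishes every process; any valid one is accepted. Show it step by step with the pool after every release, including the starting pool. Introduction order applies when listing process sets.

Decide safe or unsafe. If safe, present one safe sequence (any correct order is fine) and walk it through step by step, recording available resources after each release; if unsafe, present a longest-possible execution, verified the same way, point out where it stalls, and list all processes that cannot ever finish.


SAFE — a valid safe sequence is W6, W9, W4, W5, W3.
Key observation: W6 marks the first exact bind of the order: its need (1, 2, 2) fits the free (1, 2, 2) with zero slack on a requested resource.
Verifying each step:
  pool = (1, 2, 2)
  W6: need (1, 2, 2) fits (1, 2, 2); releases (1, 2, 2), pool now (2, 4, 4)
  W9: need (2, 4, 1) fits (2, 4, 4); releases (2, 1, 0), pool now (4, 5, 4)
  W4: need (2, 4, 3) fits (4, 5, 4); releases (1, 1, 1), pool now (5, 6, 5)
  W5: need (0, 2, 4) fits (5, 6, 5); releases (2, 2, 0), pool now (7, 8, 5)
  W3: need (0, 3, 2) fits (7, 8, 5); releases (0, 0, 1), pool now (7, 8, 6)


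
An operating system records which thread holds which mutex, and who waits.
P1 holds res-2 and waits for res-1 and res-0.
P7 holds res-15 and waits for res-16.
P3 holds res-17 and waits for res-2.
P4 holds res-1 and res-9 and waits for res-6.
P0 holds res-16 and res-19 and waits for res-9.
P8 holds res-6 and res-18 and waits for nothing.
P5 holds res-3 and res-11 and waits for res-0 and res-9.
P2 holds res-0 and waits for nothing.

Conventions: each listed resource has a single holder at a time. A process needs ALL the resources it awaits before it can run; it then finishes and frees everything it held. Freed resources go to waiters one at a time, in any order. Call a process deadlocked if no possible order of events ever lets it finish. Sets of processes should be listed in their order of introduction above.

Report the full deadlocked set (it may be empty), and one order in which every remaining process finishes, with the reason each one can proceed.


The deadlocked set is empty.
Key observation: the wait graph is acyclic; completion cascades from the unblocked processes through everyone else.
The rest can finish in the order P2, P8, P4, P0, P5, P7, P1, P3.
Check, step by step:
  P2 waits on nothing -> runs at once and releases res-0
  P8 waits on nothing -> runs at once and releases res-6 and res-18
  P4 waits on res-6 — all released -> runs and releases res-1 and res-9
  P0 waits on res-9 — all released -> runs and releases res-16 and res-19
  P5 waits on res-0 and res-9 — all released -> runs and releases res-3 and res-11
  P7 waits on res-16 — all released -> runs and releases res-15
  P1 waits on res-1 and res-0 — all released -> runs and releases res-2
  P3 waits on res-2 — all released -> runs and releases res-17


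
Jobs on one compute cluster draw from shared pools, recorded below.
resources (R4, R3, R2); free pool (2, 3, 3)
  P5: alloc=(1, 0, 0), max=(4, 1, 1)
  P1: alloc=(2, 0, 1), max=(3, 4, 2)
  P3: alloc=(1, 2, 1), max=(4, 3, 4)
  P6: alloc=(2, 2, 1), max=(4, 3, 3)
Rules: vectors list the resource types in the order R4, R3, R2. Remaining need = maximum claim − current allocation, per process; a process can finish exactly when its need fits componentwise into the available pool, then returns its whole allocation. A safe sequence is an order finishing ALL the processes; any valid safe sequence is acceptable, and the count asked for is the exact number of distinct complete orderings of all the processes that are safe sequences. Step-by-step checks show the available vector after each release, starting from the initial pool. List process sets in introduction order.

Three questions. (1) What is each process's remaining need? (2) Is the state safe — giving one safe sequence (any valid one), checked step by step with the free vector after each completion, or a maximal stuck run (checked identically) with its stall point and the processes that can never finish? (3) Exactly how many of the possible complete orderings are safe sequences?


(1) Need matrix, components ordered R4, R3, R2:
  P5: (3, 1, 1)
  P1: (1, 4, 1)
  P3: (3, 1, 3)
  P6: (2, 1, 2)
(2) SAFE — a valid safe sequence is P6, P3, P5, P1.
Key observation: at P6 the run first touches a limit — (2, 1, 2) against (2, 3, 3), exact on a resource it actually requests.
Verifying each step:
  pool = (2, 3, 3)
  run P6 (needs (2, 1, 2), free (2, 3, 3)); after release of (2, 2, 1) the pool is (4, 5, 4)
  run P3 (needs (3, 1, 3), free (4, 5, 4)); after release of (1, 2, 1) the pool is (5, 7, 5)
  run P5 (needs (3, 1, 1), free (5, 7, 5)); after release of (1, 0, 0) the pool is (6, 7, 5)
  run P1 (needs (1, 4, 1), free (6, 7, 5)); after release of (2, 0, 1) the pool is (8, 7, 6)
(3) Precisely 6 of the possible complete orderings are safe sequences.


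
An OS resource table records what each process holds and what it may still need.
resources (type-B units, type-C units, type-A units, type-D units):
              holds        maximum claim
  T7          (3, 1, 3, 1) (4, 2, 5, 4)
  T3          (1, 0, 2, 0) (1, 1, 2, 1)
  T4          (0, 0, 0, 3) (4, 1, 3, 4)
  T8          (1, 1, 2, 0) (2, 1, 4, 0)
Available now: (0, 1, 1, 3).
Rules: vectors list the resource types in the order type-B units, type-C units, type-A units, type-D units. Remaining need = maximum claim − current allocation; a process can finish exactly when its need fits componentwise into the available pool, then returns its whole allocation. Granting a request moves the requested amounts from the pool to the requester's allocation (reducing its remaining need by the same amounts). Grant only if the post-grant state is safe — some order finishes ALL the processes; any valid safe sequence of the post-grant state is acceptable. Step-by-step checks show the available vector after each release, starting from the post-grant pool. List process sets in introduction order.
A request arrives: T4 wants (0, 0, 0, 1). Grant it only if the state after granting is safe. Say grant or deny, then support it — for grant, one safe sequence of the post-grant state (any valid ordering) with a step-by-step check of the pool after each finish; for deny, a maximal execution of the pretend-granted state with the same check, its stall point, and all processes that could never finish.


DENY — the pretend-granted state is unsafe.
Key observation: after T3, T8 the pool peaks at (2, 2, 5, 2), and each blocked process is short somewhere: T7 on type-D units; T4 on type-B units.
After a pretend grant, a maximal execution: T3, T8 — then nothing else fits. Walking it through:
  pool = (0, 1, 1, 2)
  T3 needs (0, 1, 0, 1) <= (0, 1, 1, 2) -> finishes; pool += (1, 0, 2, 0) = (1, 1, 3, 2)
  T8 needs (1, 0, 2, 0) <= (1, 1, 3, 2) -> finishes; pool += (1, 1, 2, 0) = (2, 2, 5, 2)
  blocked: T7 wants (1, 1, 2, 3), pool (2, 2, 5, 2) — not enough type-D units
  blocked: T4 wants (4, 1, 3, 0), pool (2, 2, 5, 2) — not enough type-B units
Had the request been granted, T7 and T4 could never finish.


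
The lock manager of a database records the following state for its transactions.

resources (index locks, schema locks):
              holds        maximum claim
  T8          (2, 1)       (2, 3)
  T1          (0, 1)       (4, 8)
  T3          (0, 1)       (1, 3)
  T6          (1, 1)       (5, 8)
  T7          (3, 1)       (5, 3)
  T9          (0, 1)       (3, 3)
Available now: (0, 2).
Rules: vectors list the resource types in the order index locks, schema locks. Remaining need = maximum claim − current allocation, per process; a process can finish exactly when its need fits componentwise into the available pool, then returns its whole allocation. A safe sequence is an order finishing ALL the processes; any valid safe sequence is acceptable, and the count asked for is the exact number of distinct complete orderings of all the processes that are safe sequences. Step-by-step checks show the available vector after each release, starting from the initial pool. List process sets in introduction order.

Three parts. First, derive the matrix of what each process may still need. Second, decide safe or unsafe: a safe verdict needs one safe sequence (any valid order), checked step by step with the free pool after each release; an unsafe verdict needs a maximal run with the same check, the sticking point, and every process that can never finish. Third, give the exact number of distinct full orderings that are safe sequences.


(1) Outstanding need per process (order index locks, schema locks):
  T8: (0, 2)
  T1: (4, 7)
  T3: (1, 2)
  T6: (4, 7)
  T7: (2, 2)
  T9: (3, 2)
(2) UNSAFE.
Key observation: the pool after T8, T7, T9, T3 is (5, 6); every surviving request exceeds it in schema locks, so progress ends there.
A maximal execution: T8, T7, T9, T3 — then nothing else fits. Check, step by step:
  pool = (0, 2)
  T8 needs (0, 2) <= (0, 2) -> finishes; pool += (2, 1) = (2, 3)
  T7 needs (2, 2) <= (2, 3) -> finishes; pool += (3, 1) = (5, 4)
  T9 needs (3, 2) <= (5, 4) -> finishes; pool += (0, 1) = (5, 5)
  T3 needs (1, 2) <= (5, 5) -> finishes; pool += (0, 1) = (5, 6)
  T1 still needs (4, 7) but only (5, 6) is free — short on schema locks
  T6 still needs (4, 7) but only (5, 6) is free — short on schema locks
Processes that can never finish: T1 and T6.
(3) The exact count: 0 of the possible complete orderings are safe sequences.


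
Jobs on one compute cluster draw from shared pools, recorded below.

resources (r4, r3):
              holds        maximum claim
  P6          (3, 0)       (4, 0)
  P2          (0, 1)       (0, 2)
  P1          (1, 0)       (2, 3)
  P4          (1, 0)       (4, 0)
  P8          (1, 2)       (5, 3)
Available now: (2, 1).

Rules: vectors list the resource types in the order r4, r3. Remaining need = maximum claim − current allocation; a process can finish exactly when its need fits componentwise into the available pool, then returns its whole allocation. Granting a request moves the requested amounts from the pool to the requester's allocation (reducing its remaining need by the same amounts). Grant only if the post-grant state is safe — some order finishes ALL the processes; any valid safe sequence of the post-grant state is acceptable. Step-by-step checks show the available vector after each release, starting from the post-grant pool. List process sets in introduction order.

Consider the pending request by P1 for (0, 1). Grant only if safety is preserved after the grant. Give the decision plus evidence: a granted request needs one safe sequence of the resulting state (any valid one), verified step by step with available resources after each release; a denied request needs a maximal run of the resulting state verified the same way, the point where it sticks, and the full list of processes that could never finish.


DENY — the pretend-granted state is unsafe.
Key observation: P6, P4 can finish, but then (6, 0) is all there is, and the blocked group's r3 demands exceed it.
After a pretend grant, a maximal execution: P6, P4 — then nothing else fits. Step-by-step check:
  pool = (2, 0)
  run P6 (needs (1, 0), free (2, 0)); after release of (3, 0) the pool is (5, 0)
  run P4 (needs (3, 0), free (5, 0)); after release of (1, 0) the pool is (6, 0)
  P2 still needs (0, 1) but only (6, 0) is free — short on r3
  P1 still needs (1, 2) but only (6, 0) is free — short on r3
  P8 still needs (4, 1) but only (6, 0) is free — short on r3
Processes that could never finish after the grant: P2, P1 and P8.


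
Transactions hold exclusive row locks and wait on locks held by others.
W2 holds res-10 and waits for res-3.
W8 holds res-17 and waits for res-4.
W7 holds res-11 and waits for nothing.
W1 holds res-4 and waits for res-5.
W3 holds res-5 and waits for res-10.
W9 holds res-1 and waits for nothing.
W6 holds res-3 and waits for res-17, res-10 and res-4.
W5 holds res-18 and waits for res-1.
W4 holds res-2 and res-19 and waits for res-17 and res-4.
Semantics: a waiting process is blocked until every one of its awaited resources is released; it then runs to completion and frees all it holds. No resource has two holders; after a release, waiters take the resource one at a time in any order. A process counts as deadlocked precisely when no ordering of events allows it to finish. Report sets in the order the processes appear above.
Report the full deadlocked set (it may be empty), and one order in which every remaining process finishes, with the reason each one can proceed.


Deadlocked set: W2, W8, W1, W3, W6 and W4.
Key observation: the waits loop around W2 -> W6 -> W2 with no way out; W8, W1 and W3 are caught in further circular waits and W4 waits into the deadlock from upstream.
The rest can finish in the order W9, W5, W7.
Step-by-step check:
  W9 waits on nothing -> runs at once and releases res-1
  run W5 (all its waits — res-1 — are resolved); releases res-18
  W7 waits on nothing -> runs at once and releases res-11
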